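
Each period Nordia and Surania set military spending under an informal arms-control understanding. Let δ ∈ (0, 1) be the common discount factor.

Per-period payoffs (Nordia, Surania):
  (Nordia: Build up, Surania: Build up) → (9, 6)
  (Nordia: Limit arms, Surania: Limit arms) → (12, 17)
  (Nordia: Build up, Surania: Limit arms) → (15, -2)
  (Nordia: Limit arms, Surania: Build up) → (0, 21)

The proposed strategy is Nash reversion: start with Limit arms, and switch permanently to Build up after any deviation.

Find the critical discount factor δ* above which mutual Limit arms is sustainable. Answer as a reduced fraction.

1/2

For Nordia: deviation gain 15−12 = 3, per-period punishment loss 12−9 = 3. IC gives δ ≥ 3/6 = 1/2.
For Surania: gain 4, loss 11 per period, so δ ≥ 4/15.
The tighter constraint is Nordia's, so cooperation needs δ ≥ 1/2.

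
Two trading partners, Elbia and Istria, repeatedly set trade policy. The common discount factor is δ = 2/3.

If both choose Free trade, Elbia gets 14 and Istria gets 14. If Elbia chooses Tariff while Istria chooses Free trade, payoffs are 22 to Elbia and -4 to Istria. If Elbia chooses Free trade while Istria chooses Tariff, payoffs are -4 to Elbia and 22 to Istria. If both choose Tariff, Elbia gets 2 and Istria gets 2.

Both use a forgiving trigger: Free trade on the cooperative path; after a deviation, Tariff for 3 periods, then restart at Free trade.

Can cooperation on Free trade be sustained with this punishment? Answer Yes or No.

Yes

IC: δ+…+δ^3 ≥ (22−14)/(14−2) = 2/3.
At δ = 2/3: partial sum = 1.4074 ≥ 0.6667. Cooperation sustainable.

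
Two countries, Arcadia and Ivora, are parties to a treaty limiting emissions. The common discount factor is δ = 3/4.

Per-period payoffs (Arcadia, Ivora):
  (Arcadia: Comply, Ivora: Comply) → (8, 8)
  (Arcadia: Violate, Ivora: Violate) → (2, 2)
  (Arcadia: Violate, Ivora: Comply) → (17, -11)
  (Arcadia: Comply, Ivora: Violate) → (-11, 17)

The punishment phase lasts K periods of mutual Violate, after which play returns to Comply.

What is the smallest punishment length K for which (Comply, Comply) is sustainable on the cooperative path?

IC: δ(1−δ^K)/(1−δ) ≥ (17−8)/(8−2) = 3/2.
With δ = 3/4: need 1 − δ^K ≥ 3/2·(1−3/4)/(3/4), i.e. δ^K ≤ 0.5000.
Since (3/4)^2 = 0.5625 and (3/4)^3 = 0.4219, the smallest such K is 3.

3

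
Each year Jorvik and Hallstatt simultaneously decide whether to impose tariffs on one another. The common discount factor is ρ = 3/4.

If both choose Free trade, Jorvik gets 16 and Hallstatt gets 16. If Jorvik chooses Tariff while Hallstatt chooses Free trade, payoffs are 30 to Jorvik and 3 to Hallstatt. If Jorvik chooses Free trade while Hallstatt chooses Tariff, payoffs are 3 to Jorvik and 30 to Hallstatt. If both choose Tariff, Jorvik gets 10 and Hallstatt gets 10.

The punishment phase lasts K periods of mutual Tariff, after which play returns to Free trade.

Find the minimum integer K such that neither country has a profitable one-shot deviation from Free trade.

6

IC: ρ(1−ρ^K)/(1−ρ) ≥ (30−16)/(16−10) = 7/3.
With ρ = 3/4: need 1 − ρ^K ≥ 7/3·(1−3/4)/(3/4), i.e. ρ^K ≤ 0.2222.
Since (3/4)^5 = 0.2373 and (3/4)^6 = 0.1780, the smallest such K is 6.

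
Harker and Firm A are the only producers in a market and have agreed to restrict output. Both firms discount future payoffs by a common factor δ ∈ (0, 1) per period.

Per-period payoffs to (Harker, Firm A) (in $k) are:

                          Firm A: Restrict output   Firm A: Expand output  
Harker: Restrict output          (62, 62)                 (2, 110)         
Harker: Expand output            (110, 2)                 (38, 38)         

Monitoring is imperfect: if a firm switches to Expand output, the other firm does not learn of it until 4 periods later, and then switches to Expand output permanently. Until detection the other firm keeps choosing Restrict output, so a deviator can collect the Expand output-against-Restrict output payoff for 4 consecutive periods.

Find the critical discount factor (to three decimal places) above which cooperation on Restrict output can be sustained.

0.904

Deviating for the 4 undetected periods gains 110−62 = 48 per period over cooperation, then loses 62−38 = 24 per period forever once punishment starts.
Gain: 48(1 + δ + … + δ^3); loss: 24·δ^4/(1−δ).
No profitable deviation ⇔ 48(1−δ^4) ≤ 24·δ^4, i.e. δ^4 ≥ 48/(48+24) = 2/3.
Hence δ ≥ (2/3)^(1/4) ≈ 0.904.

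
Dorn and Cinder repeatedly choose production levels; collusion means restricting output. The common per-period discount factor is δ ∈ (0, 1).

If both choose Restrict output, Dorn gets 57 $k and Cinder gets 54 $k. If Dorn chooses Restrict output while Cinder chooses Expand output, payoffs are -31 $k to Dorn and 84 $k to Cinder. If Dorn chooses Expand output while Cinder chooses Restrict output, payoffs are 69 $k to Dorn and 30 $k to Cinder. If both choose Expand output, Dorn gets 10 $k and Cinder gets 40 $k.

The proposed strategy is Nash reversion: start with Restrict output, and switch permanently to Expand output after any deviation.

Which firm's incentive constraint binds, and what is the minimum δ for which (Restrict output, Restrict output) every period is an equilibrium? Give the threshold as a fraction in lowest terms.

For Dorn: deviation gain 69−57 = 12, per-period punishment loss 57−10 = 47. IC gives δ ≥ 12/59.
For Cinder: gain 30, loss 14 per period, so δ ≥ 30/44 = 15/22.
The tighter constraint is Cinder's, so cooperation needs δ ≥ 15/22.

Cinder; δ ≥ 15/22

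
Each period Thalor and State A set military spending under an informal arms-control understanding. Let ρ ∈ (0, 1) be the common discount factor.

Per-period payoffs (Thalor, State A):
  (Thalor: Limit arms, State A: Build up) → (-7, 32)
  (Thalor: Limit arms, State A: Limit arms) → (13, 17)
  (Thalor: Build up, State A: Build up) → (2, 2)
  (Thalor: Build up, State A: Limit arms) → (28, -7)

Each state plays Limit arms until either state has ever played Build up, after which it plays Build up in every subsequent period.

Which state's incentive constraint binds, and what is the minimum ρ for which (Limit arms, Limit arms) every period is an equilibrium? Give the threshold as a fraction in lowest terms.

Thalor; ρ ≥ 15/26

For Thalor: deviation gain 28−13 = 15, per-period punishment loss 13−2 = 11. IC gives ρ ≥ 15/26.
For State A: gain 15, loss 15 per period, so ρ ≥ 15/30 = 1/2.
The tighter constraint is Thalor's, so cooperation needs ρ ≥ 15/26.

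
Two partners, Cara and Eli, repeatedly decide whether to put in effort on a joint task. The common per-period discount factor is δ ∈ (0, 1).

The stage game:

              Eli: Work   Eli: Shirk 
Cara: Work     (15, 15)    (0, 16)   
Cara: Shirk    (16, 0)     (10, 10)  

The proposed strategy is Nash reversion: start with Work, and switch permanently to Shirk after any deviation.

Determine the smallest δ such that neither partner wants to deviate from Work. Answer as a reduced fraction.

One-period gain from deviating is 16 − 15 = 1. The loss is 15 − 10 = 5 in every subsequent period, with present value 5·δ/(1−δ).
Deviation is unprofitable when 5·δ/(1−δ) ≥ 1, i.e. δ/(1−δ) ≥ 1/5.
Equivalently δ ≥ 1/(1+5) = 1/6.

1/6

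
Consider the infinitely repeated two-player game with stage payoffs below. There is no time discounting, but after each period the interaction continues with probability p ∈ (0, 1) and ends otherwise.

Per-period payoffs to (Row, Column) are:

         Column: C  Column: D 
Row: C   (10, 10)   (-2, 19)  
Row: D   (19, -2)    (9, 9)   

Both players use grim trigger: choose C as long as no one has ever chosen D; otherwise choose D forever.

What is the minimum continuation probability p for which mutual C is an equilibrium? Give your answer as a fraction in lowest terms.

With no time discounting, the continuation probability p plays the role of the discount factor.
Grim-trigger IC: 10/(1−p) ≥ 19 + 9p/(1−p) ⇒ p ≥ (19−10)/(19−9) = 9/10.

9/10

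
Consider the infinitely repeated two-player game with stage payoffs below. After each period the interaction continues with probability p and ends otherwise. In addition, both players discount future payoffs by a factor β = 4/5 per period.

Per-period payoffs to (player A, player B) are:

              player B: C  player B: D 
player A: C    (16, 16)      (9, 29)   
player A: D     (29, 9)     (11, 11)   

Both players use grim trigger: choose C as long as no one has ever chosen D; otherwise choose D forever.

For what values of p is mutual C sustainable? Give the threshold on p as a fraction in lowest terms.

With continuation probability p and discount β, the effective per-period discount factor is βp.
Grim-trigger IC: βp ≥ (29−16)/(29−11) = 13/18.
So p ≥ (13/18)/(4/5) = 65/72.

65/72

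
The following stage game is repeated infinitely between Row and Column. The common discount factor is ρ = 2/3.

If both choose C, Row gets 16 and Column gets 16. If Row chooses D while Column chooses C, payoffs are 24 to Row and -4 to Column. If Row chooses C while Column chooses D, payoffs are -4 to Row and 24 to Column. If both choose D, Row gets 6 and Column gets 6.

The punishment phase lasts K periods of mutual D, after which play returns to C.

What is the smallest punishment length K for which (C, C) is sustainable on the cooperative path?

2

Need Σ_{k=1}^{K} ρ^k ≥ (24−16)/(16−6) = 0.8000 at ρ = 2/3.
At K = 1 the sum is 0.6667 < 0.8000; at K = 2 it is 1.1111 ≥ 0.8000.
So the minimum punishment length is K = 2.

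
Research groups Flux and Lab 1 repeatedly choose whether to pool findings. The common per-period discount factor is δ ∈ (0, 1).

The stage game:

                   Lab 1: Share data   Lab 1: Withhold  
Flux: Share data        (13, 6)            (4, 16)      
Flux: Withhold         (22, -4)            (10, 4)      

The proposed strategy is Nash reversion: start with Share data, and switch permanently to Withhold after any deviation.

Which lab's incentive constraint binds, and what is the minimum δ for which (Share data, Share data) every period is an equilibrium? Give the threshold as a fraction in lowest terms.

Lab 1; δ ≥ 5/6

Flux's threshold: (22−13)/(22−10) = 3/4.
Lab 1's threshold: (16−6)/(16−4) = 5/6.
3/4 < 5/6, so Lab 1 binds and δ* = 5/6.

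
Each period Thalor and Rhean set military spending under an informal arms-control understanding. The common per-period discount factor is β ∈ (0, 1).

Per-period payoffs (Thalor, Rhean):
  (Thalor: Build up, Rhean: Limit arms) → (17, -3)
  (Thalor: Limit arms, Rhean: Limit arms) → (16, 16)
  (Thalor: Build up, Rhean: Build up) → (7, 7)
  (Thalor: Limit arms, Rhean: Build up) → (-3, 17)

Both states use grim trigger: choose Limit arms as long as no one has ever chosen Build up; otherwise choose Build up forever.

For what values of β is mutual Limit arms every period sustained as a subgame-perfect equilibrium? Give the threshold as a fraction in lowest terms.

Cooperation forever yields 16 each period: 16/(1−β).
Deviating yields 17 once, then 7 forever: 17 + 7β/(1−β).
No profitable deviation requires 16/(1−β) ≥ 17 + 7β/(1−β).
Multiplying by (1−β): 16 ≥ 17(1−β) + 7β = 17 − 10β.
So 10β ≥ 1, i.e. β ≥ 1/10.

1/10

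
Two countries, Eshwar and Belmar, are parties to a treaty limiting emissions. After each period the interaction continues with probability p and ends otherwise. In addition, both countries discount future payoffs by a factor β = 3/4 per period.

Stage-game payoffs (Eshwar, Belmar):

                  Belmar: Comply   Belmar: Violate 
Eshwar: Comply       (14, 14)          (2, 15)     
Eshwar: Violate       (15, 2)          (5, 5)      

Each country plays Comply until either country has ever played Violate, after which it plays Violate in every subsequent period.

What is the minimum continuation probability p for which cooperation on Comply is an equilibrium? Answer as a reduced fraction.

With continuation probability p and discount β, the effective per-period discount factor is βp.
Grim-trigger IC: βp ≥ (15−14)/(15−5) = 1/10.
So p ≥ (1/10)/(3/4) = 2/15.

2/15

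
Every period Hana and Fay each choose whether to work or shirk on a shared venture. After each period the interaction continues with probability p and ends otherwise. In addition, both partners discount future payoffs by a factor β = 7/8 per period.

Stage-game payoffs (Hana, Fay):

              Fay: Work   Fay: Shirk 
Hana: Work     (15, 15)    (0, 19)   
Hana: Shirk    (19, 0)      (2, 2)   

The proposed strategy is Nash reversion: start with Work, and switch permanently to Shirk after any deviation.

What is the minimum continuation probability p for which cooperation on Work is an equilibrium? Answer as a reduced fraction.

Expected continuation weight on next period's payoff is β·p = 7/8·p, which plays the role of the discount factor.
Cooperation requires 7/8·p ≥ (19−15)/(19−2) = 4/17, hence p ≥ 32/119.

32/119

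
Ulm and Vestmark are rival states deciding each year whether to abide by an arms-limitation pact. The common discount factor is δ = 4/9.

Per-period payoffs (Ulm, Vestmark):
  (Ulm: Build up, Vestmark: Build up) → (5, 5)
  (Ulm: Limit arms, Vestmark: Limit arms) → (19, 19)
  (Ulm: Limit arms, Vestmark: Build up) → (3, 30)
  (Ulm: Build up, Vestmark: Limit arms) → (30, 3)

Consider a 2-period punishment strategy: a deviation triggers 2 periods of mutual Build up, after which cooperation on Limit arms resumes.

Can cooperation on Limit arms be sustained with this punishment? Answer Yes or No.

Comparing payoff streams over the 3 periods until play realigns: cooperate → 19(1+δ+…+δ^2); deviate → 30 + 5(δ+…+δ^2).
Cooperation is sustained iff (19−5)(δ+…+δ^2) ≥ 30−19.
δ+…+δ^2 = 4/9·(1−(4/9)^2)/(1−4/9) = 0.6420, and (30−19)/(19−5) = 0.7857.
0.6420 < 0.7857, so cooperation is not sustainable.

No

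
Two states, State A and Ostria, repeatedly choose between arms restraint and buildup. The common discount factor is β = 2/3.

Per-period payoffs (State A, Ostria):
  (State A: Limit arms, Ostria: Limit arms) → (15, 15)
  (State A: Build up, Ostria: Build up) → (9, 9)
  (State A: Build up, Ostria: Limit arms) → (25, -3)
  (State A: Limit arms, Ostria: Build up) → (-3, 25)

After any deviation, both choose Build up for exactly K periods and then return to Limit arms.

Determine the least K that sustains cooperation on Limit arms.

IC: β(1−β^K)/(1−β) ≥ (25−15)/(15−9) = 5/3.
With β = 2/3: need 1 − β^K ≥ 5/3·(1−2/3)/(2/3), i.e. β^K ≤ 0.1667.
Since (2/3)^4 = 0.1975 and (2/3)^5 = 0.1317, the smallest such K is 5.

5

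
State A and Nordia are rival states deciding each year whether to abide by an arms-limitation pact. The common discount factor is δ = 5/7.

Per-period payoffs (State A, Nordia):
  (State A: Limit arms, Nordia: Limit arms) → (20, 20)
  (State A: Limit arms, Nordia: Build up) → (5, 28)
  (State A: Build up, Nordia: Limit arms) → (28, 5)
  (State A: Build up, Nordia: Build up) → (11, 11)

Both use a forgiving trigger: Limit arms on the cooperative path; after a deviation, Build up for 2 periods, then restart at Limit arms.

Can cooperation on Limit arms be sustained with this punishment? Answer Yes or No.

IC: δ+…+δ^2 ≥ (28−20)/(20−11) = 8/9.
At δ = 5/7: partial sum = 1.2245 ≥ 0.8889. Cooperation sustainable.

Yes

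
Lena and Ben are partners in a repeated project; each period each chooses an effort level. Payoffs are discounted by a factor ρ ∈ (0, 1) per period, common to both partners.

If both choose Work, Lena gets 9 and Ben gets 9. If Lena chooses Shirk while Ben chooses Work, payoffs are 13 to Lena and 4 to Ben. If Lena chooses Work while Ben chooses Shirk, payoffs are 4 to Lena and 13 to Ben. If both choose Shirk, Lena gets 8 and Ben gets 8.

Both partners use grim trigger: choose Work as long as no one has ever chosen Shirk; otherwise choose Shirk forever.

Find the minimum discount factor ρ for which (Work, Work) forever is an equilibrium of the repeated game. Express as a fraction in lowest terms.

4/5

One-period gain from deviating is 13 − 9 = 4. The loss is 9 − 8 = 1 in every subsequent period, with present value 1·ρ/(1−ρ).
Deviation is unprofitable when 1·ρ/(1−ρ) ≥ 4, i.e. ρ/(1−ρ) ≥ 4.
Equivalently ρ ≥ 4/(4+1) = 4/5.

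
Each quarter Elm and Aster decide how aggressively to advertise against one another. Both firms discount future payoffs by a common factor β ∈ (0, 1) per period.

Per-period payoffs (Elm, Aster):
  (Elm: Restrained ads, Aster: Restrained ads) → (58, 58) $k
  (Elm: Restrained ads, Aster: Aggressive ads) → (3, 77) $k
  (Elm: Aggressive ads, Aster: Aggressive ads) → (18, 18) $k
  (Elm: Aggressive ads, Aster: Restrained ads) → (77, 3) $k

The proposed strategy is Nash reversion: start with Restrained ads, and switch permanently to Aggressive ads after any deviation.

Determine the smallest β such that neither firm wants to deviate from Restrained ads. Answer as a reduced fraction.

19/59

58/(1−β) ≥ 77 + 18β/(1−β)
58 ≥ 77 − 59β
β ≥ 19/59.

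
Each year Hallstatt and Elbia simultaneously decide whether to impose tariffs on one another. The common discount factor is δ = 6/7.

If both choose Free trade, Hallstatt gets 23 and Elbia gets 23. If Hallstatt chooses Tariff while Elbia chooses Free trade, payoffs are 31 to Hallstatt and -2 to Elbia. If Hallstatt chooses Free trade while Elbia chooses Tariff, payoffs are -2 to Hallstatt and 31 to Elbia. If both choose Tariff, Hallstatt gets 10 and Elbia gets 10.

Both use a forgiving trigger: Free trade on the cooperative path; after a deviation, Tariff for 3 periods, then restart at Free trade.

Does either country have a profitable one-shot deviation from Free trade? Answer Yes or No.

No

IC: δ+…+δ^3 ≥ (31−23)/(23−10) = 8/13.
At δ = 6/7: partial sum = 2.2216 ≥ 0.6154. Cooperation sustainable.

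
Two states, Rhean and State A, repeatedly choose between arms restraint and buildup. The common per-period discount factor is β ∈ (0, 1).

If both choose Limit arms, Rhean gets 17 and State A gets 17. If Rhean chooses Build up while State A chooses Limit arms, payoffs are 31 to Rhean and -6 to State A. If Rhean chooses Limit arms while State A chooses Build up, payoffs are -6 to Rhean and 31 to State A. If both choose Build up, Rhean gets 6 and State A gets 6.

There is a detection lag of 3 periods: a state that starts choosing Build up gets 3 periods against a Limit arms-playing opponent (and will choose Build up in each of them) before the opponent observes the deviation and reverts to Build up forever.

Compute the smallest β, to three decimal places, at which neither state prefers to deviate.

0.824

Deviating for the 3 undetected periods gains 31−17 = 14 per period over cooperation, then loses 17−6 = 11 per period forever once punishment starts.
Gain: 14(1 + β + … + β^2); loss: 11·β^3/(1−β).
No profitable deviation ⇔ 14(1−β^3) ≤ 11·β^3, i.e. β^3 ≥ 14/(14+11) = 14/25.
Hence β ≥ (14/25)^(1/3) ≈ 0.824.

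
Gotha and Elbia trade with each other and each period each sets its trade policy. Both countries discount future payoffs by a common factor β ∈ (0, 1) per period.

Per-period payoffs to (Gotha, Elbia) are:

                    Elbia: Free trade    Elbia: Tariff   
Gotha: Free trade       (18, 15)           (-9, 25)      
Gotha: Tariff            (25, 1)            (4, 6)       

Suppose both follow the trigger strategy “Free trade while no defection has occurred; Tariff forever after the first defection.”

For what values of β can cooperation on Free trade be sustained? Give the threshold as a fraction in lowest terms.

For Gotha: deviation gain 25−18 = 7, per-period punishment loss 18−4 = 14. IC gives β ≥ 7/21 = 1/3.
For Elbia: gain 10, loss 9 per period, so β ≥ 10/19.
The tighter constraint is Elbia's, so cooperation needs β ≥ 10/19.

10/19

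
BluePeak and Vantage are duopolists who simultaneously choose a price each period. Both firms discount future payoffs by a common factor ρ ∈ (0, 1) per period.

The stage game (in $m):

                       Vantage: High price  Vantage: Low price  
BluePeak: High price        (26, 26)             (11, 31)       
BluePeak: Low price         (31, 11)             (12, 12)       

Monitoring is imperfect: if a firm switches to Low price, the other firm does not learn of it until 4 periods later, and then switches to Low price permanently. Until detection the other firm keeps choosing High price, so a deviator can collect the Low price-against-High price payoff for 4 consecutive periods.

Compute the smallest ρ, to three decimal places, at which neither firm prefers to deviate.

0.716

Deviating for the 4 undetected periods gains 31−26 = 5 per period over cooperation, then loses 26−12 = 14 per period forever once punishment starts.
Gain: 5(1 + ρ + … + ρ^3); loss: 14·ρ^4/(1−ρ).
No profitable deviation ⇔ 5(1−ρ^4) ≤ 14·ρ^4, i.e. ρ^4 ≥ 5/(5+14) = 5/19.
Hence ρ ≥ (5/19)^(1/4) ≈ 0.716.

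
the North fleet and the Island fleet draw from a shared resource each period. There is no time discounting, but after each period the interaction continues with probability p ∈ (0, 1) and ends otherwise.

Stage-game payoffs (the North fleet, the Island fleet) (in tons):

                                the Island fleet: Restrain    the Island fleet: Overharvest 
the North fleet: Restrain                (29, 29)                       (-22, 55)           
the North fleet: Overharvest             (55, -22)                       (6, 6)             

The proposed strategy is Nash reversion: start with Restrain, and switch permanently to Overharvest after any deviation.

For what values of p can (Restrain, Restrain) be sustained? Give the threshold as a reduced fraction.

26/49

With no time discounting, the continuation probability p plays the role of the discount factor.
Grim-trigger IC: 29/(1−p) ≥ 55 + 6p/(1−p) ⇒ p ≥ (55−29)/(55−6) = 26/49.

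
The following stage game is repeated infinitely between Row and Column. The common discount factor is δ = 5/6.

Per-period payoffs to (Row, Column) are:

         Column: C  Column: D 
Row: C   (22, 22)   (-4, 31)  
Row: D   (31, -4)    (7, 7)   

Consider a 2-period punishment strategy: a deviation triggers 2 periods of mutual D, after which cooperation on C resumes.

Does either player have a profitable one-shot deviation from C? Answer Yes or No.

A one-shot deviation gives 31 now, then 7 for 2 periods, then back to 22.
Gain from deviating: (31−22) today; loss: (22−7) in each of the next 2 periods.
No-deviation condition: (22−7)(δ+…+δ^2) ≥ 31−22, i.e. δ+…+δ^2 ≥ 3/5.
At δ = 5/6: δ+…+δ^2 = 1.5278 ≥ 0.6000.
So cooperation is sustainable.

No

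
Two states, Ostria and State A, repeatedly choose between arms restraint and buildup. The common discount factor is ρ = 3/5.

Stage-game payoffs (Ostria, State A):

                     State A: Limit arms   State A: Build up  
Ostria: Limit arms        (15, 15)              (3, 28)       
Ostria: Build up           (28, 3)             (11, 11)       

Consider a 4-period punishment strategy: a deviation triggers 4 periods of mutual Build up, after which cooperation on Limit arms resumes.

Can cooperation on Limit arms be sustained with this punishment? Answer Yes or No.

Comparing payoff streams over the 5 periods until play realigns: cooperate → 15(1+ρ+…+ρ^4); deviate → 28 + 11(ρ+…+ρ^4).
Cooperation is sustained iff (15−11)(ρ+…+ρ^4) ≥ 28−15.
ρ+…+ρ^4 = 3/5·(1−(3/5)^4)/(1−3/5) = 1.3056, and (28−15)/(15−11) = 3.2500.
1.3056 < 3.2500, so cooperation is not sustainable.

No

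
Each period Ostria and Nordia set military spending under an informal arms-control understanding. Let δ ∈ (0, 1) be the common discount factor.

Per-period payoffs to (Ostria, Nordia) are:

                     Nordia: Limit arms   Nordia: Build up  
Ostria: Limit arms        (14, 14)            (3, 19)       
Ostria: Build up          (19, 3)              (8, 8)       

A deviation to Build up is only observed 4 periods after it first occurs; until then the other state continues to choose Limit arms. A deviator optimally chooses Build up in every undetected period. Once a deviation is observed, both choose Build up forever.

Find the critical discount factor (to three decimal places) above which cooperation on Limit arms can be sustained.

Deviating for the 4 undetected periods gains 19−14 = 5 per period over cooperation, then loses 14−8 = 6 per period forever once punishment starts.
Gain: 5(1 + δ + … + δ^3); loss: 6·δ^4/(1−δ).
No profitable deviation ⇔ 5(1−δ^4) ≤ 6·δ^4, i.e. δ^4 ≥ 5/(5+6) = 5/11.
Hence δ ≥ (5/11)^(1/4) ≈ 0.821.

0.821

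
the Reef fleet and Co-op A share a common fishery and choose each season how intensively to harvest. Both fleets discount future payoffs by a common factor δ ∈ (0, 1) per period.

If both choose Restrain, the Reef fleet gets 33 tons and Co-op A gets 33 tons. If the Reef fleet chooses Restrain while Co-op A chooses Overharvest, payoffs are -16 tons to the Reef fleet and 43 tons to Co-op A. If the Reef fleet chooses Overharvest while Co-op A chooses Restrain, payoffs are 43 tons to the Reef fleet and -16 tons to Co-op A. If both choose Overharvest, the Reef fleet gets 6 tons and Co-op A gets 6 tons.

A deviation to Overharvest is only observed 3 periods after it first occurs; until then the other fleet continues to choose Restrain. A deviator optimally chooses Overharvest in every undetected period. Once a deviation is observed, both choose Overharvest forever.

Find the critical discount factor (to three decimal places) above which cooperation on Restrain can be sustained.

0.647

Deviating for the 3 undetected periods gains 43−33 = 10 per period over cooperation, then loses 33−6 = 27 per period forever once punishment starts.
Gain: 10(1 + δ + … + δ^2); loss: 27·δ^3/(1−δ).
No profitable deviation ⇔ 10(1−δ^3) ≤ 27·δ^3, i.e. δ^3 ≥ 10/(10+27) = 10/37.
Hence δ ≥ (10/37)^(1/3) ≈ 0.647.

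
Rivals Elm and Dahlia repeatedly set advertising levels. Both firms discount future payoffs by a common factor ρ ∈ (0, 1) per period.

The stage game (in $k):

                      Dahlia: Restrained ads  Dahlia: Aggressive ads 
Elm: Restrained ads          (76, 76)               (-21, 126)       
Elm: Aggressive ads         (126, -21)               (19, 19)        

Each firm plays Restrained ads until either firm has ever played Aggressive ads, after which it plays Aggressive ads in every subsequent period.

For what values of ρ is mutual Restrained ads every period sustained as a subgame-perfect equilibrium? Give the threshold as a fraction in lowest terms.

Under grim trigger the critical discount factor is (T−C)/(T−P) with T = 126, C = 76, P = 19.
ρ* = (126−76)/(126−19) = 50/107.

50/107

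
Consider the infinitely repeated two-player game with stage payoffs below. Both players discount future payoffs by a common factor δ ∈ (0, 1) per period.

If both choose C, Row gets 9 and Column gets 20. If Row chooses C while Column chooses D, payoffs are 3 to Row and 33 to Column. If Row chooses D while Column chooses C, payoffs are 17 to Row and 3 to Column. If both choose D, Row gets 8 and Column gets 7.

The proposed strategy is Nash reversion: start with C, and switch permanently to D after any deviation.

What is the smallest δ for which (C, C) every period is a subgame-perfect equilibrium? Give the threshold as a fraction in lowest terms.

Row: cooperation gives 9 each period; deviation gives 17 once then 8 forever.
  9/(1−δ) ≥ 17 + 8δ/(1−δ) ⇒ δ ≥ 8/9.
Column: cooperation gives 20 each period; deviation gives 33 once then 7 forever.
  δ ≥ 13/26 = 1/2.
Both must hold, so the binding constraint is Row's: δ ≥ 8/9.

8/9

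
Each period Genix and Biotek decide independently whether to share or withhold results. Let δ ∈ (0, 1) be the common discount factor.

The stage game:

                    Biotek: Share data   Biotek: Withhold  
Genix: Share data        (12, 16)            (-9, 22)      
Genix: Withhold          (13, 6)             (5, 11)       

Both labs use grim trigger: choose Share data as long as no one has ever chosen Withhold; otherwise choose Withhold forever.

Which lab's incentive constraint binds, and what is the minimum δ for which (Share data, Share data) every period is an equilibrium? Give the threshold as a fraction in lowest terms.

Biotek; δ ≥ 6/11

Genix's threshold: (13−12)/(13−5) = 1/8.
Biotek's threshold: (22−16)/(22−11) = 6/11.
1/8 < 6/11, so Biotek binds and δ* = 6/11.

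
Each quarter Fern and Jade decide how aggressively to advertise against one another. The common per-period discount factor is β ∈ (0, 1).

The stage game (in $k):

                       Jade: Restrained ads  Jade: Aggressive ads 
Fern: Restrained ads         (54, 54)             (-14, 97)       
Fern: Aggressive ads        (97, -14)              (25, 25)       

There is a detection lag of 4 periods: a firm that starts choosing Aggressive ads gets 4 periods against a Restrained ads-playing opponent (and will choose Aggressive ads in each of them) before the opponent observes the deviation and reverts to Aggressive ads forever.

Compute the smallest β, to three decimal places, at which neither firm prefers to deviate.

A deviator earns 97 for 4 periods, then 25 forever; cooperating earns 54 forever. Multiplying the IC by (1−β):
54 ≥ 97(1−β^4) + 25β^4, so 72·β^4 ≥ 43 and β^4 ≥ 43/72.
β ≥ (43/72)^(1/4) ≈ 0.879.

0.879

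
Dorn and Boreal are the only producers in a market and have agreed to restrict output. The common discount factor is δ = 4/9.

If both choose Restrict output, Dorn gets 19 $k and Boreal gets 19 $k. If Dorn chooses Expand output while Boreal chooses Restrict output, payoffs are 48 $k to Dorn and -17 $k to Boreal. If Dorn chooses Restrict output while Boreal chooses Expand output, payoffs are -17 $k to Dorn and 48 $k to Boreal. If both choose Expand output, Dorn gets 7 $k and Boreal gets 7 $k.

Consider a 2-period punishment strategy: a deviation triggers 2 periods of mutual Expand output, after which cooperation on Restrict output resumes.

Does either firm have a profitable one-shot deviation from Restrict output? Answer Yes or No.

Yes

A one-shot deviation gives 48 now, then 7 for 2 periods, then back to 19.
Gain from deviating: (48−19) today; loss: (19−7) in each of the next 2 periods.
No-deviation condition: (19−7)(δ+…+δ^2) ≥ 48−19, i.e. δ+…+δ^2 ≥ 29/12.
At δ = 4/9: δ+…+δ^2 = 0.6420 < 2.4167.
So cooperation is not sustainable.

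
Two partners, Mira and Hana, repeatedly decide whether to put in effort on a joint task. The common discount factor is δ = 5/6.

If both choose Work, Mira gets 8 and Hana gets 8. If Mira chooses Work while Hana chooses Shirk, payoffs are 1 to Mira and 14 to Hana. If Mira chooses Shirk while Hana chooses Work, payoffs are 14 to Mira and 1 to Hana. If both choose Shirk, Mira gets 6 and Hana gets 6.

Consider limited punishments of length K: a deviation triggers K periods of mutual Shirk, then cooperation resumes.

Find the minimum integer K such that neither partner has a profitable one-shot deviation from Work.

6

Need Σ_{k=1}^{K} δ^k ≥ (14−8)/(8−6) = 3.0000 at δ = 5/6.
At K = 5 the sum is 2.9906 < 3.0000; at K = 6 it is 3.3255 ≥ 3.0000.
So the minimum punishment length is K = 6.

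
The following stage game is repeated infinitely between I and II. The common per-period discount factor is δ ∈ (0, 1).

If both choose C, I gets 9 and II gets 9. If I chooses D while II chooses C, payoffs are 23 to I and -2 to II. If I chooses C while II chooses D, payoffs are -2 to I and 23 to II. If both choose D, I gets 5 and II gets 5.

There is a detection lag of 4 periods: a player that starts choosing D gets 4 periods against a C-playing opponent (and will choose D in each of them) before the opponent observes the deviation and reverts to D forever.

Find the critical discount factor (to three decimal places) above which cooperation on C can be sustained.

0.939

A deviator earns 23 for 4 periods, then 5 forever; cooperating earns 9 forever. Multiplying the IC by (1−δ):
9 ≥ 23(1−δ^4) + 5δ^4, so 18·δ^4 ≥ 14 and δ^4 ≥ 7/9.
δ ≥ (7/9)^(1/4) ≈ 0.939.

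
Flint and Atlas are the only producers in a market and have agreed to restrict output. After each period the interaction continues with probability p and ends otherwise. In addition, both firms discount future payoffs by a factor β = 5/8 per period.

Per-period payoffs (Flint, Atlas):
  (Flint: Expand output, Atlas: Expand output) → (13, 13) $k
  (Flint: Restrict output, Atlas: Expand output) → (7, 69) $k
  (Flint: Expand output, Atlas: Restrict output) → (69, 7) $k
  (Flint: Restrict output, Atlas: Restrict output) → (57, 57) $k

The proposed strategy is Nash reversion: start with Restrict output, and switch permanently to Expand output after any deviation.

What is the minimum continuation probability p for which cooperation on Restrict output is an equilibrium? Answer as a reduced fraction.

Expected continuation weight on next period's payoff is β·p = 5/8·p, which plays the role of the discount factor.
Cooperation requires 5/8·p ≥ (69−57)/(69−13) = 3/14, hence p ≥ 12/35.

12/35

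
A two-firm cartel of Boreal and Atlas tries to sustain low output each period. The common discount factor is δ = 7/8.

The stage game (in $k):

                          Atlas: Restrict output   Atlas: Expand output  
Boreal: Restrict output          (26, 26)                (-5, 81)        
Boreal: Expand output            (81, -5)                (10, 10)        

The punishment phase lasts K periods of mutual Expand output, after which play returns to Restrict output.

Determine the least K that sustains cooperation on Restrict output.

No profitable deviation requires (26−10)(δ+…+δ^K) ≥ 81−26, i.e. δ+…+δ^K ≥ 55/16 ≈ 3.4375.
With δ = 7/8, the partial sums are K=1: 0.8750, K=2: 1.6406, K=3: 2.3105, K=4: 2.8967, K=5: 3.4096, K=6: 3.8584.
K = 6 is the first length at which the sum reaches 3.4375.

6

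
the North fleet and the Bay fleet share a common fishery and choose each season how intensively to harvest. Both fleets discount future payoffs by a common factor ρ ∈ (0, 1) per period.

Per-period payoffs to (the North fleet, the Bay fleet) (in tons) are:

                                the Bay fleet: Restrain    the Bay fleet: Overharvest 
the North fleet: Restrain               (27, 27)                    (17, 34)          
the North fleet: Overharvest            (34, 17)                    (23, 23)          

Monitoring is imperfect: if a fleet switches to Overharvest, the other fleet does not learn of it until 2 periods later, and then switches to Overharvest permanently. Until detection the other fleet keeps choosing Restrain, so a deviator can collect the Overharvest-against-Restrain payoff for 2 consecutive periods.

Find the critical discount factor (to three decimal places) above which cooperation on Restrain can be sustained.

0.798

A deviator earns 34 for 2 periods, then 23 forever; cooperating earns 27 forever. Multiplying the IC by (1−ρ):
27 ≥ 34(1−ρ^2) + 23ρ^2, so 11·ρ^2 ≥ 7 and ρ^2 ≥ 7/11.
ρ ≥ (7/11)^(1/2) ≈ 0.798.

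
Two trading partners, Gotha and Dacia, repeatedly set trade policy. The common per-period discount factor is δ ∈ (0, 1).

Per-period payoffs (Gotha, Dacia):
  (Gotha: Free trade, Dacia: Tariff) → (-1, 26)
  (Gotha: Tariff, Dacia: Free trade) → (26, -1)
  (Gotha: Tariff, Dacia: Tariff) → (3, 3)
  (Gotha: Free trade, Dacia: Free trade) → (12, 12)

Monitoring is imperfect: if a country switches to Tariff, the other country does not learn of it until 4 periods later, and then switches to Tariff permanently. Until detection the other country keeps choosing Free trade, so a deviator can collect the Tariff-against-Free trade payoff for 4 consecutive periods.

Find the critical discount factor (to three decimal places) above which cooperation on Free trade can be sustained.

The best deviation is to choose Tariff for all 4 undetected periods, earning 26 each, then 3 forever once detected.
Deviation value: 26(1−δ^4)/(1−δ) + 3δ^4/(1−δ); cooperation value: 12/(1−δ).
IC: 12 ≥ 26(1−δ^4) + 3δ^4 = 26 − 23δ^4.
So δ^4 ≥ 14/23, giving δ ≥ (14/23)^(1/4) ≈ 0.883.

0.883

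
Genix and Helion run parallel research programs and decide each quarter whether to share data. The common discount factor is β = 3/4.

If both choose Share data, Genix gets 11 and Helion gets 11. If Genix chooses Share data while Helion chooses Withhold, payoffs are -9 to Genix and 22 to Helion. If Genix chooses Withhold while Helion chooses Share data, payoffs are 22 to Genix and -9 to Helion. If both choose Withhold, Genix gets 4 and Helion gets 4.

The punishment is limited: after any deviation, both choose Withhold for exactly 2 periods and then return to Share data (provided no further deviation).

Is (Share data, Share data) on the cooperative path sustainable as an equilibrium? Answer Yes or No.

A one-shot deviation gives 22 now, then 4 for 2 periods, then back to 11.
Gain from deviating: (22−11) today; loss: (11−4) in each of the next 2 periods.
No-deviation condition: (11−4)(β+…+β^2) ≥ 22−11, i.e. β+…+β^2 ≥ 11/7.
At β = 3/4: β+…+β^2 = 1.3125 < 1.5714.
So cooperation is not sustainable.

No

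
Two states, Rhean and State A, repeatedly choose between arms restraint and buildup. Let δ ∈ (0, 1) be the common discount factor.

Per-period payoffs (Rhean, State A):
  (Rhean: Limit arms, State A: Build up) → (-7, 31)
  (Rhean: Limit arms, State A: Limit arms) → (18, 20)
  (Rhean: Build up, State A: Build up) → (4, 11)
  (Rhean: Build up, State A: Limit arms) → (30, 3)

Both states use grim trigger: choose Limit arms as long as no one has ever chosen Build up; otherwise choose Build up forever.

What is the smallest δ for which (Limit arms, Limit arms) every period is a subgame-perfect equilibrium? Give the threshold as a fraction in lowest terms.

11/20

Rhean's threshold: (30−18)/(30−4) = 6/13.
State A's threshold: (31−20)/(31−11) = 11/20.
6/13 < 11/20, so State A binds and δ* = 11/20.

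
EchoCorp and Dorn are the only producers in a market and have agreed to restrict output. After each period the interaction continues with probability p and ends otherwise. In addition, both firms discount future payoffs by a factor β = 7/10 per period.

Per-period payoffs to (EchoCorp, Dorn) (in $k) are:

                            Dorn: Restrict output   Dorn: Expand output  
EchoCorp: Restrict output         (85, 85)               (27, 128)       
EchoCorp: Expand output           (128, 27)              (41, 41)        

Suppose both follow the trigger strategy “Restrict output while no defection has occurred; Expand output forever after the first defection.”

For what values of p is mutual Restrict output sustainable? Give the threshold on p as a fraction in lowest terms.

Expected continuation weight on next period's payoff is β·p = 7/10·p, which plays the role of the discount factor.
Cooperation requires 7/10·p ≥ (128−85)/(128−41) = 43/87, hence p ≥ 430/609.

430/609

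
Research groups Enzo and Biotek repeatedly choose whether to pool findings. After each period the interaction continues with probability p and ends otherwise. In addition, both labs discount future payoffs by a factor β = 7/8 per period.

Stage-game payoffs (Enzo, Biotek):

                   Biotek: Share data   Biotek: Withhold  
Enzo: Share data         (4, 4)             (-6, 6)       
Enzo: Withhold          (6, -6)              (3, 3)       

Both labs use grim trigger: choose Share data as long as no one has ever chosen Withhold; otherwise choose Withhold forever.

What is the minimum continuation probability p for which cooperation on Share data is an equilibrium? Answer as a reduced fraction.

Expected continuation weight on next period's payoff is β·p = 7/8·p, which plays the role of the discount factor.
Cooperation requires 7/8·p ≥ (6−4)/(6−3) = 2/3, hence p ≥ 16/21.

16/21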